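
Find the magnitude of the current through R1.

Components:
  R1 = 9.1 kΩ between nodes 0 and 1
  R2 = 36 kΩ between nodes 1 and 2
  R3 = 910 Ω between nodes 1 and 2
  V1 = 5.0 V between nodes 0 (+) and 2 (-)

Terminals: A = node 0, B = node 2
Nodal analysis, taking node 2 as the 0 V reference.
Source V1 fixes V_0 = 5 V.
KCL at each unknown node (sum of currents leaving = 0; resistances in Ω):
  Node 1: (V_1 - 5)/9100 + (V_1 - 0)/36000 + (V_1 - 0)/910 = 0
Collecting terms: 0.001237 × V_1 = 0.0005495  =>  V_1 = 0.4443 V
I_R1 = (V_0 - V_1)/R1 = (5 - 0.4443)/9100 = 0.0005006 A
|I_R1| = 0.0005006 A

Final answer: |I_R1| = 0.0005006 A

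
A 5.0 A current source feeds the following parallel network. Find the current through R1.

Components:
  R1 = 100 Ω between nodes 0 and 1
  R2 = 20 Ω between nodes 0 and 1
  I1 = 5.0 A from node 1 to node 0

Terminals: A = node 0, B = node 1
All resistors sit directly between nodes 0 and 1, so they are in parallel and share one voltage V; the full source current 5 A splits among them.
1/R_par = 1/100 + 1/20 = 0.06 S  =>  R_par = 16.67 Ω
V = I × R_par = 5 × 16.67 = 83.33 V
I_R1 = V/R1 = 83.33/100 = 0.8333 A

Final answer: 0.8333 A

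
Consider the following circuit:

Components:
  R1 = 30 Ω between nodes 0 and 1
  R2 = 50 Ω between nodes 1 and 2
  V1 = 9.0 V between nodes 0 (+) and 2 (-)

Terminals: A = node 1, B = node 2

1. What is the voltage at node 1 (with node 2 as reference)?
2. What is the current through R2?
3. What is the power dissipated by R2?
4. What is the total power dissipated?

Nodal analysis, taking node 2 as the 0 V reference.
Source V1 fixes V_0 = 9 V.
KCL at each unknown node (sum of currents leaving = 0; resistances in Ω):
  Node 1: (V_1 - 9)/30 + (V_1 - 0)/50 = 0
Collecting terms: 0.05333 × V_1 = 0.3  =>  V_1 = 5.625 V
Part 1:
  Read off the nodal solution: V_1 = 5.625 V
Part 2:
  I_R2 = (V_1 - V_2)/R2 = (5.625 - 0)/50 = 0.1125 A
  Magnitude: I_R2 = 0.1125 A
Part 3:
  I_R2 = (V_1 - V_2)/R2 = (5.625 - 0)/50 = 0.1125 A
  P_R2 = I_R2² × R2 = (0.1125)² × 50 = 0.6328 W
Part 4:
  Power in each resistor, P = (ΔV)²/R:
    P_R1 = (9 - 5.625)²/30 = 0.3797 W
    P_R2 = (5.625 - 0)²/50 = 0.6328 W
  P_total = P_R1 + P_R2 = 1.012 W

Final answers:
1. V_1 = 5.625 V
2. I_R2 = 0.1125 A
3. P_R2 = 0.6328 W
4. P_total = 1.012 W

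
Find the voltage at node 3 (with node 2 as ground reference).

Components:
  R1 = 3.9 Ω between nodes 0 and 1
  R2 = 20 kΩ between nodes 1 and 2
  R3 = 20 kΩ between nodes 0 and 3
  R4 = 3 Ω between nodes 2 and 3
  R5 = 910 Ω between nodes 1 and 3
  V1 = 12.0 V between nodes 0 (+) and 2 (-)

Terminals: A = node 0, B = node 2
Nodal analysis, taking node 2 as the 0 V reference.
Source V1 fixes V_0 = 12 V.
KCL at each unknown node (sum of currents leaving = 0; resistances in Ω):
  Node 1: (V_1 - 12)/3.9 + (V_1 - 0)/20000 + (V_1 - V_3)/910 = 0
  Node 3: (V_3 - 12)/20000 + (V_3 - 0)/3 + (V_3 - V_1)/910 = 0
Collecting terms (coefficients in siemens):
  0.2576·V_1 - 0.001099·V_3 = 3.077
  0.3345·V_3 - 0.001099·V_1 = 0.0006
Determinant D = (0.2576)(0.3345) - (-0.001099)(-0.001099) = 0.08615
V_1 = [(3.077)(0.3345) - (-0.001099)(0.0006)]/D = 11.95 V
V_3 = [(0.2576)(0.0006) - (3.077)(-0.001099)]/D = 0.04104 V
The requested potential is V_3 = 0.04104 V.

Final answer: V_3 = 0.04104 V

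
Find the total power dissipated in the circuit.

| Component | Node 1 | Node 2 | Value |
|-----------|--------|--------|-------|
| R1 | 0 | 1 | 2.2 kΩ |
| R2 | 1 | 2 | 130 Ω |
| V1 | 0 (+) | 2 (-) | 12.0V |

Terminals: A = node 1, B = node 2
Nodal analysis, taking node 2 as the 0 V reference.
Source V1 fixes V_0 = 12 V.
KCL at each unknown node (sum of currents leaving = 0; resistances in Ω):
  Node 1: (V_1 - 12)/2200 + (V_1 - 0)/130 = 0
Collecting terms: 0.008147 × V_1 = 0.005455  =>  V_1 = 0.6695 V
Power in each resistor, P = (ΔV)²/R:
  P_R1 = (12 - 0.6695)²/2200 = 0.05835 W
  P_R2 = (0.6695 - 0)²/130 = 0.003448 W
P_total = P_R1 + P_R2 = 0.0618 W

Final answer: 0.0618 W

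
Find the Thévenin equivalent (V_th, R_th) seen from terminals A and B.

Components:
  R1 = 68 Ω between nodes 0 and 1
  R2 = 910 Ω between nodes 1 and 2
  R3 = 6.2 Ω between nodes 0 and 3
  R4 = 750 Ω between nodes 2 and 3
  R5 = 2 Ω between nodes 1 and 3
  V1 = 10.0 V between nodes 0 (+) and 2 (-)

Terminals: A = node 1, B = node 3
Step 1 — V_th is the open-circuit voltage V_A - V_B (nothing connected across the terminals).
Nodal analysis, taking node 2 as the 0 V reference.
Source V1 fixes V_0 = 10 V.
KCL at each unknown node (sum of currents leaving = 0; resistances in Ω):
  Node 1: (V_1 - 10)/68 + (V_1 - 0)/910 + (V_1 - V_3)/2 = 0
  Node 3: (V_3 - 10)/6.2 + (V_3 - 0)/750 + (V_3 - V_1)/2 = 0
Collecting terms (coefficients in siemens):
  0.5158·V_1 - 0.5·V_3 = 0.1471
  0.6626·V_3 - 0.5·V_1 = 1.613
Determinant D = (0.5158)(0.6626) - (-0.5)(-0.5) = 0.09178
V_1 = [(0.1471)(0.6626) - (-0.5)(1.613)]/D = 9.848 V
V_3 = [(0.5158)(1.613) - (0.1471)(-0.5)]/D = 9.865 V
V_th = V_1 - V_3 = 9.848 - 9.865 = -0.01717 V
Step 2 — R_th: zero the source — replace V1 by a short circuit (node 2 merges into node 0) — and find the resistance seen between A (node 1) and B (node 3).
Reduce the network between node 1 (A) and node 3 (B) by series/parallel combination:
  Rp1 = R1 ‖ R2 (parallel, both between nodes 0 and 1) = 1/(1/68 + 1/910) = 63.27 Ω
  Rp2 = R3 ‖ R4 (parallel, both between nodes 0 and 3) = 1/(1/6.2 + 1/750) = 6.149 Ω
  Rs1 = Rp1 + Rp2 (series, joined only at node 0) = 63.27 + 6.149 = 69.42 Ω
  Rp3 = R5 ‖ Rs1 (parallel, both between nodes 1 and 3) = 1/(1/2 + 1/69.42) = 1.944 Ω
R_th = 1.944 Ω

Final answer: V_th = -0.01717 V, R_th = 1.944 Ω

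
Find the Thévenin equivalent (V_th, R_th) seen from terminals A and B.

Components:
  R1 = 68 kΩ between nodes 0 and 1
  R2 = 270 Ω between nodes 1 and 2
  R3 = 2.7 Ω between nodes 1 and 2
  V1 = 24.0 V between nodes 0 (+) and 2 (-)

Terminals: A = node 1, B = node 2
Step 1 — V_th is the open-circuit voltage V_A - V_B (nothing connected across the terminals).
Nodal analysis, taking node 2 as the 0 V reference.
Source V1 fixes V_0 = 24 V.
KCL at each unknown node (sum of currents leaving = 0; resistances in Ω):
  Node 1: (V_1 - 24)/68000 + (V_1 - 0)/270 + (V_1 - 0)/2.7 = 0
Collecting terms: 0.3741 × V_1 = 0.0003529  =>  V_1 = 0.0009435 V
V_th = V_1 - V_2 = 0.0009435 - 0 = 0.0009435 V
Step 2 — R_th: zero the source — replace V1 by a short circuit (node 2 merges into node 0) — and find the resistance seen between A (node 1) and B (node 0).
Reduce the network between node 1 (A) and node 0 (B) by series/parallel combination:
  Rp1 = R1 ‖ R2 ‖ R3 (parallel, all between nodes 0 and 1) = 1/(1/68000 + 1/270 + 1/2.7) = 2.673 Ω
R_th = 2.673 Ω

Final answer: V_th = 0.0009435 V, R_th = 2.673 Ω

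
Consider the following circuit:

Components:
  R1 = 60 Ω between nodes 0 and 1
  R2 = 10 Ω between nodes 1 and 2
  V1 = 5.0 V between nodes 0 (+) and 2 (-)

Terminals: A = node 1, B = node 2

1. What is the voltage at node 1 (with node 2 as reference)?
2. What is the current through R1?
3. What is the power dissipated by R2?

Nodal analysis, taking node 2 as the 0 V reference.
Source V1 fixes V_0 = 5 V.
KCL at each unknown node (sum of currents leaving = 0; resistances in Ω):
  Node 1: (V_1 - 5)/60 + (V_1 - 0)/10 = 0
Collecting terms: 0.1167 × V_1 = 0.08333  =>  V_1 = 0.7143 V
Part 1:
  Read off the nodal solution: V_1 = 0.7143 V
Part 2:
  I_R1 = (V_0 - V_1)/R1 = (5 - 0.7143)/60 = 0.07143 A
  Magnitude: I_R1 = 0.07143 A
Part 3:
  I_R2 = (V_1 - V_2)/R2 = (0.7143 - 0)/10 = 0.07143 A
  P_R2 = I_R2² × R2 = (0.07143)² × 10 = 0.05102 W

Final answers:
1. V_1 = 0.7143 V
2. I_R1 = 0.07143 A
3. P_R2 = 0.05102 W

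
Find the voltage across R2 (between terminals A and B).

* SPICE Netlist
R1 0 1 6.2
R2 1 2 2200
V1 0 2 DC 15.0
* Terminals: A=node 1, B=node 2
R1 and R2 are in series across V1 (node 0 → node 1 → node 2), and the output A–B is taken across R2, so this is a voltage divider.
Series current: I = V1/(R1 + R2) = 15/(6.2 + 2200) = 15/2206 = 0.006799 A
V_R2 = I × R2 = V1 × R2/(R1 + R2) = 15 × 2200/2206 = 14.96 V

Final answer: 14.96 V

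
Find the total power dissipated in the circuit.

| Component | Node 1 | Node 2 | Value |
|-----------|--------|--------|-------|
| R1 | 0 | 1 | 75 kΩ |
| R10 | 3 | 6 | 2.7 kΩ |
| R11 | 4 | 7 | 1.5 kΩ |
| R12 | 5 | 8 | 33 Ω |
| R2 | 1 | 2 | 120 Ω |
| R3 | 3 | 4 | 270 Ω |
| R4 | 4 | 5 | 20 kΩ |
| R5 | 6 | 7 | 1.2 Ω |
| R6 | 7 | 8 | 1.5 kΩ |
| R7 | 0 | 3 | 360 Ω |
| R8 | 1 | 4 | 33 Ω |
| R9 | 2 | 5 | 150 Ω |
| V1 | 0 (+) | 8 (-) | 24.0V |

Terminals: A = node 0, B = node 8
Nodal analysis, taking node 8 as the 0 V reference.
Source V1 fixes V_0 = 24 V.
KCL at each unknown node (sum of currents leaving = 0; resistances in Ω):
  Node 1: (V_1 - 24)/75000 + (V_1 - V_2)/120 + (V_1 - V_4)/33 = 0
  Node 2: (V_2 - V_1)/120 + (V_2 - V_5)/150 = 0
  Node 3: (V_3 - V_4)/270 + (V_3 - 24)/360 + (V_3 - V_6)/2700 = 0
  Node 4: (V_4 - V_3)/270 + (V_4 - V_5)/20000 + (V_4 - V_1)/33 + (V_4 - V_7)/1500 = 0
  Node 5: (V_5 - V_4)/20000 + (V_5 - V_2)/150 + (V_5 - 0)/33 = 0
  Node 6: (V_6 - V_7)/1.2 + (V_6 - V_3)/2700 = 0
  Node 7: (V_7 - V_6)/1.2 + (V_7 - 0)/1500 + (V_7 - V_4)/1500 = 0
Collecting terms (coefficients in siemens):
  0.03865·V_1 - 0.008333·V_2 - 0.0303·V_4 = 0.00032
  0.015·V_2 - 0.008333·V_1 - 0.006667·V_5 = 0
  0.006852·V_3 - 0.003704·V_4 - 0.0003704·V_6 = 0.06667
  0.03472·V_4 - 0.0303·V_1 - 0.003704·V_3 - 0.00005·V_5 - 0.0006667·V_7 = 0
  0.03702·V_5 - 0.006667·V_2 - 0.00005·V_4 = 0
  0.8337·V_6 - 0.0003704·V_3 - 0.8333·V_7 = 0
  0.8347·V_7 - 0.0006667·V_4 - 0.8333·V_6 = 0
Solving these 7 simultaneous equations (Gaussian elimination) gives:
  V_1 = 6.964 V, V_2 = 4.21 V, V_3 = 14.23 V, V_4 = 7.714 V
  V_5 = 0.7687 V, V_6 = 6.115 V, V_7 = 6.111 V
Power in each resistor, P = (ΔV)²/R:
  P_R1 = (24 - 6.964)²/75000 = 0.00387 W
  P_R2 = (6.964 - 4.21)²/120 = 0.06318 W
  P_R3 = (14.23 - 7.714)²/270 = 0.1573 W
  P_R4 = (7.714 - 0.7687)²/20000 = 0.002412 W
  P_R5 = (6.115 - 6.111)²/1.2 = 0.00001084 W
  P_R6 = (6.111 - 0)²/1500 = 0.0249 W
  P_R7 = (24 - 14.23)²/360 = 0.2652 W
  P_R8 = (6.964 - 7.714)²/33 = 0.01703 W
  P_R9 = (4.21 - 0.7687)²/150 = 0.07897 W
  P_R10 = (14.23 - 6.115)²/2700 = 0.02439 W
  P_R11 = (7.714 - 6.111)²/1500 = 0.001712 W
  P_R12 = (0.7687 - 0)²/33 = 0.0179 W
P_total = P_R1 + P_R2 + P_R3 + P_R4 + P_R5 + P_R6 + P_R7 + P_R8 + P_R9 + P_R10 + P_R11 + P_R12 = 0.6568 W

Final answer: 0.6568 W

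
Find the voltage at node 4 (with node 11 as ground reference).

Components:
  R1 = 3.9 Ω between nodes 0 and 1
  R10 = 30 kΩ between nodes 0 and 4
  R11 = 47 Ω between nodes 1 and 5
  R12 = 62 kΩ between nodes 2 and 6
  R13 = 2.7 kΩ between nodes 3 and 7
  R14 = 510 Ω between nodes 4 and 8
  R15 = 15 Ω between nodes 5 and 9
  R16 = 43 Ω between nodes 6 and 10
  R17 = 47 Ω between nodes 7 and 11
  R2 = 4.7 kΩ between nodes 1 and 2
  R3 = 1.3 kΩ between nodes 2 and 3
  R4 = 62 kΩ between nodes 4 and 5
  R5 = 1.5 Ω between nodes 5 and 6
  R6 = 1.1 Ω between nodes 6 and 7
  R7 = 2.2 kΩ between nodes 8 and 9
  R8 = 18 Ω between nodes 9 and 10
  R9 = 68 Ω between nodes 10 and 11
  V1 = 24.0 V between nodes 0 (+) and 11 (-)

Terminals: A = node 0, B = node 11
Nodal analysis, taking node 11 as the 0 V reference.
Source V1 fixes V_0 = 24 V.
KCL at each unknown node (sum of currents leaving = 0; resistances in Ω):
  Node 1: (V_1 - 24)/3.9 + (V_1 - V_2)/4700 + (V_1 - V_5)/47 = 0
  Node 2: (V_2 - V_1)/4700 + (V_2 - V_3)/1300 + (V_2 - V_6)/62000 = 0
  Node 3: (V_3 - V_2)/1300 + (V_3 - V_7)/2700 = 0
  Node 4: (V_4 - V_5)/62000 + (V_4 - 24)/30000 + (V_4 - V_8)/510 = 0
  Node 5: (V_5 - V_4)/62000 + (V_5 - V_6)/1.5 + (V_5 - V_1)/47 + (V_5 - V_9)/15 = 0
  Node 6: (V_6 - V_5)/1.5 + (V_6 - V_7)/1.1 + (V_6 - V_2)/62000 + (V_6 - V_10)/43 = 0
  Node 7: (V_7 - V_6)/1.1 + (V_7 - V_3)/2700 + (V_7 - 0)/47 = 0
  Node 8: (V_8 - V_9)/2200 + (V_8 - V_4)/510 = 0
  Node 9: (V_9 - V_8)/2200 + (V_9 - V_10)/18 + (V_9 - V_5)/15 = 0
  Node 10: (V_10 - V_9)/18 + (V_10 - 0)/68 + (V_10 - V_6)/43 = 0
Collecting terms (coefficients in siemens):
  0.2779·V_1 - 0.0002128·V_2 - 0.02128·V_5 = 6.154
  0.0009981·V_2 - 0.0002128·V_1 - 0.0007692·V_3 - 0.00001613·V_6 = 0
  0.00114·V_3 - 0.0007692·V_2 - 0.0003704·V_7 = 0
  0.00201·V_4 - 0.00001613·V_5 - 0.001961·V_8 = 0.0008
  0.7546·V_5 - 0.02128·V_1 - 0.00001613·V_4 - 0.6667·V_6 - 0.06667·V_9 = 0
  1.599·V_6 - 0.00001613·V_2 - 0.6667·V_5 - 0.9091·V_7 - 0.02326·V_10 = 0
  0.9307·V_7 - 0.0003704·V_3 - 0.9091·V_6 = 0
  0.002415·V_8 - 0.001961·V_4 - 0.0004545·V_9 = 0
  0.1227·V_9 - 0.06667·V_5 - 0.0004545·V_8 - 0.05556·V_10 = 0
  0.09352·V_10 - 0.02326·V_6 - 0.05556·V_9 = 0
Solving these 10 simultaneous equations (Gaussian elimination) gives:
  V_1 = 22.87 V, V_2 = 15.02 V, V_3 = 12.98 V, V_4 = 9.607 V
  V_5 = 9.277 V, V_6 = 8.939 V, V_7 = 8.736 V, V_8 = 9.365 V
  V_9 = 8.322 V, V_10 = 7.167 V
The requested potential is V_4 = 9.607 V.

Final answer: V_4 = 9.607 V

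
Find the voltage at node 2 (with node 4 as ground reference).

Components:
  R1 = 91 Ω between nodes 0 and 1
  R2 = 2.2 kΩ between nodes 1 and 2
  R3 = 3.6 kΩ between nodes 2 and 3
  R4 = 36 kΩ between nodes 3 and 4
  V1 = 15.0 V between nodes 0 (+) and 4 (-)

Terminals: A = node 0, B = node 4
Nodal analysis, taking node 4 as the 0 V reference.
Source V1 fixes V_0 = 15 V.
KCL at each unknown node (sum of currents leaving = 0; resistances in Ω):
  Node 1: (V_1 - 15)/91 + (V_1 - V_2)/2200 = 0
  Node 2: (V_2 - V_1)/2200 + (V_2 - V_3)/3600 = 0
  Node 3: (V_3 - V_2)/3600 + (V_3 - 0)/36000 = 0
Collecting terms (coefficients in siemens):
  0.01144·V_1 - 0.0004545·V_2 = 0.1648
  0.0007323·V_2 - 0.0004545·V_1 - 0.0002778·V_3 = 0
  0.0003056·V_3 - 0.0002778·V_2 = 0
Solving these 3 simultaneous equations (Gaussian elimination) gives:
  V_1 = 14.97 V, V_2 = 14.18 V, V_3 = 12.89 V
The requested potential is V_2 = 14.18 V.

Final answer: V_2 = 14.18 V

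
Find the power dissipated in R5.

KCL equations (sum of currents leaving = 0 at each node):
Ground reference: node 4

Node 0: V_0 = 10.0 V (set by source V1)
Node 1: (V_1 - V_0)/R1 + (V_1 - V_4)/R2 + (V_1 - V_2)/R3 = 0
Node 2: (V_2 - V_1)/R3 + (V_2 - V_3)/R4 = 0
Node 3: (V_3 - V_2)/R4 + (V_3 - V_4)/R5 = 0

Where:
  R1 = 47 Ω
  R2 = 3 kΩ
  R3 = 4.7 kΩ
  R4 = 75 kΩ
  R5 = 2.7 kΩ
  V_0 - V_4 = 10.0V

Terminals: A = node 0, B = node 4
Nodal analysis, taking node 4 as the 0 V reference.
Source V1 fixes V_0 = 10 V.
KCL at each unknown node (sum of currents leaving = 0; resistances in Ω):
  Node 1: (V_1 - 10)/47 + (V_1 - 0)/3000 + (V_1 - V_2)/4700 = 0
  Node 2: (V_2 - V_1)/4700 + (V_2 - V_3)/75000 = 0
  Node 3: (V_3 - V_2)/75000 + (V_3 - 0)/2700 = 0
Collecting terms (coefficients in siemens):
  0.02182·V_1 - 0.0002128·V_2 = 0.2128
  0.0002261·V_2 - 0.0002128·V_1 - 0.00001333·V_3 = 0
  0.0003837·V_3 - 0.00001333·V_2 = 0
Solving these 3 simultaneous equations (Gaussian elimination) gives:
  V_1 = 9.84 V, V_2 = 9.279 V, V_3 = 0.3224 V
I_R5 = (V_3 - V_4)/R5 = (0.3224 - 0)/2700 = 0.0001194 A
P_R5 = I_R5² × R5 = (0.0001194)² × 2700 = 0.00003851 W

Final answer: 3.851e-05 W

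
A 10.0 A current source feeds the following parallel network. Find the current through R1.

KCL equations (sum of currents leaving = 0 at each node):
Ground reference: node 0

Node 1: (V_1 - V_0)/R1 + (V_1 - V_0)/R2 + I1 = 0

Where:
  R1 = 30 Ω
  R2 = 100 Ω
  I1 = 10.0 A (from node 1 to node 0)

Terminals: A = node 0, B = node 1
All resistors sit directly between nodes 0 and 1, so they are in parallel and share one voltage V; the full source current 10 A splits among them.
1/R_par = 1/30 + 1/100 = 0.04333 S  =>  R_par = 23.08 Ω
V = I × R_par = 10 × 23.08 = 230.8 V
I_R1 = V/R1 = 230.8/30 = 7.692 A

Final answer: 7.692 A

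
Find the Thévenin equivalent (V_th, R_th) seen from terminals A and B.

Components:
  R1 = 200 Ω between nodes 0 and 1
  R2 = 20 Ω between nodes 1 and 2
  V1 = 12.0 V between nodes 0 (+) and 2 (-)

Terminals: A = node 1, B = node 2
Step 1 — V_th is the open-circuit voltage V_A - V_B (nothing connected across the terminals).
Nodal analysis, taking node 2 as the 0 V reference.
Source V1 fixes V_0 = 12 V.
KCL at each unknown node (sum of currents leaving = 0; resistances in Ω):
  Node 1: (V_1 - 12)/200 + (V_1 - 0)/20 = 0
Collecting terms: 0.055 × V_1 = 0.06  =>  V_1 = 1.091 V
V_th = V_1 - V_2 = 1.091 - 0 = 1.091 V
Step 2 — R_th: zero the source — replace V1 by a short circuit (node 2 merges into node 0) — and find the resistance seen between A (node 1) and B (node 0).
Reduce the network between node 1 (A) and node 0 (B) by series/parallel combination:
  Rp1 = R1 ‖ R2 (parallel, both between nodes 0 and 1) = 1/(1/200 + 1/20) = 18.18 Ω
R_th = 18.18 Ω

Final answer: V_th = 1.091 V, R_th = 18.18 Ω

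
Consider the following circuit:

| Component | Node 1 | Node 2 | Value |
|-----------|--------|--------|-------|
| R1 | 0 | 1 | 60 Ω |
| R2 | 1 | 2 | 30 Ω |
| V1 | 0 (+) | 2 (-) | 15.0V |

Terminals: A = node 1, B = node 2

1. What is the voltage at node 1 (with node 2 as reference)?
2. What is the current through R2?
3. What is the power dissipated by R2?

Nodal analysis, taking node 2 as the 0 V reference.
Source V1 fixes V_0 = 15 V.
KCL at each unknown node (sum of currents leaving = 0; resistances in Ω):
  Node 1: (V_1 - 15)/60 + (V_1 - 0)/30 = 0
Collecting terms: 0.05 × V_1 = 0.25  =>  V_1 = 5 V
Part 1:
  Read off the nodal solution: V_1 = 5 V
Part 2:
  I_R2 = (V_1 - V_2)/R2 = (5 - 0)/30 = 0.1667 A
  Magnitude: I_R2 = 0.1667 A
Part 3:
  I_R2 = (V_1 - V_2)/R2 = (5 - 0)/30 = 0.1667 A
  P_R2 = I_R2² × R2 = (0.1667)² × 30 = 0.8333 W

Final answers:
1. V_1 = 5 V
2. I_R2 = 0.1667 A
3. P_R2 = 0.8333 W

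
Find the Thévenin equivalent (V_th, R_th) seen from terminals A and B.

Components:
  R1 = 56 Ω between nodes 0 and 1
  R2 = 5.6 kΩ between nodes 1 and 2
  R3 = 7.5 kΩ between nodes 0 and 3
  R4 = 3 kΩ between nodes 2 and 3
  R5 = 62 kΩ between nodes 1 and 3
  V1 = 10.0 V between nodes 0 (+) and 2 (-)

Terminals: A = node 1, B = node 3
Step 1 — V_th is the open-circuit voltage V_A - V_B (nothing connected across the terminals).
Nodal analysis, taking node 2 as the 0 V reference.
Source V1 fixes V_0 = 10 V.
KCL at each unknown node (sum of currents leaving = 0; resistances in Ω):
  Node 1: (V_1 - 10)/56 + (V_1 - 0)/5600 + (V_1 - V_3)/62000 = 0
  Node 3: (V_3 - 10)/7500 + (V_3 - 0)/3000 + (V_3 - V_1)/62000 = 0
Collecting terms (coefficients in siemens):
  0.01805·V_1 - 0.00001613·V_3 = 0.1786
  0.0004828·V_3 - 0.00001613·V_1 = 0.001333
Determinant D = (0.01805)(0.0004828) - (-0.00001613)(-0.00001613) = 0.000008715
V_1 = [(0.1786)(0.0004828) - (-0.00001613)(0.001333)]/D = 9.895 V
V_3 = [(0.01805)(0.001333) - (0.1786)(-0.00001613)]/D = 3.092 V
V_th = V_1 - V_3 = 9.895 - 3.092 = 6.803 V
Step 2 — R_th: zero the source — replace V1 by a short circuit (node 2 merges into node 0) — and find the resistance seen between A (node 1) and B (node 3).
Reduce the network between node 1 (A) and node 3 (B) by series/parallel combination:
  Rp1 = R1 ‖ R2 (parallel, both between nodes 0 and 1) = 1/(1/56 + 1/5600) = 55.45 Ω
  Rp2 = R3 ‖ R4 (parallel, both between nodes 0 and 3) = 1/(1/7500 + 1/3000) = 2143 Ω
  Rs1 = Rp1 + Rp2 (series, joined only at node 0) = 55.45 + 2143 = 2198 Ω
  Rp3 = R5 ‖ Rs1 (parallel, both between nodes 1 and 3) = 1/(1/62000 + 1/2198) = 2123 Ω
R_th = 2.123 kΩ

Final answer: V_th = 6.803 V, R_th = 2.123 kΩ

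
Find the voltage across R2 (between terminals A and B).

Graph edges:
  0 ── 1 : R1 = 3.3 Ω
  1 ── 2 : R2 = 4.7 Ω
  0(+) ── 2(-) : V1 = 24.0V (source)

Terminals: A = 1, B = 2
R1 and R2 are in series across V1 (node 0 → node 1 → node 2), and the output A–B is taken across R2, so this is a voltage divider.
Series current: I = V1/(R1 + R2) = 24/(3.3 + 4.7) = 24/8 = 3 A
V_R2 = I × R2 = V1 × R2/(R1 + R2) = 24 × 4.7/8 = 14.1 V

Final answer: 14.1 V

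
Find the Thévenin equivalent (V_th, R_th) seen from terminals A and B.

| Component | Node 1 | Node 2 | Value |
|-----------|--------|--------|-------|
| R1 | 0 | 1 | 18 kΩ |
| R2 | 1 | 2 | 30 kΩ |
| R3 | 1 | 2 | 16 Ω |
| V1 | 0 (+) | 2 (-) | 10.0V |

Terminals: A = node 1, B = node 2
Step 1 — V_th is the open-circuit voltage V_A - V_B (nothing connected across the terminals).
Nodal analysis, taking node 2 as the 0 V reference.
Source V1 fixes V_0 = 10 V.
KCL at each unknown node (sum of currents leaving = 0; resistances in Ω):
  Node 1: (V_1 - 10)/18000 + (V_1 - 0)/30000 + (V_1 - 0)/16 = 0
Collecting terms: 0.06259 × V_1 = 0.0005556  =>  V_1 = 0.008876 V
V_th = V_1 - V_2 = 0.008876 - 0 = 0.008876 V
Step 2 — R_th: zero the source — replace V1 by a short circuit (node 2 merges into node 0) — and find the resistance seen between A (node 1) and B (node 0).
Reduce the network between node 1 (A) and node 0 (B) by series/parallel combination:
  Rp1 = R1 ‖ R2 ‖ R3 (parallel, all between nodes 0 and 1) = 1/(1/18000 + 1/30000 + 1/16) = 15.98 Ω
R_th = 15.98 Ω

Final answer: V_th = 0.008876 V, R_th = 15.98 Ω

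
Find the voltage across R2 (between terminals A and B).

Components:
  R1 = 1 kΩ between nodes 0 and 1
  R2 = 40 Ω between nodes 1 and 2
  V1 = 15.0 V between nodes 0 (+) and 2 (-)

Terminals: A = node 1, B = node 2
R1 and R2 are in series across V1 (node 0 → node 1 → node 2), and the output A–B is taken across R2, so this is a voltage divider.
Series current: I = V1/(R1 + R2) = 15/(1000 + 40) = 15/1040 = 0.01442 A
V_R2 = I × R2 = V1 × R2/(R1 + R2) = 15 × 40/1040 = 0.5769 V

Final answer: 0.5769 V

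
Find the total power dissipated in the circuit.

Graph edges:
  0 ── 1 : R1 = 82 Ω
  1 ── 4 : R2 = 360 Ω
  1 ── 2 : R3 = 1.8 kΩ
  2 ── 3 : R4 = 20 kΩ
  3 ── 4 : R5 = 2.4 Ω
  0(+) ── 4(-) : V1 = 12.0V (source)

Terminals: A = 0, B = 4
Nodal analysis, taking node 4 as the 0 V reference.
Source V1 fixes V_0 = 12 V.
KCL at each unknown node (sum of currents leaving = 0; resistances in Ω):
  Node 1: (V_1 - 12)/82 + (V_1 - 0)/360 + (V_1 - V_2)/1800 = 0
  Node 2: (V_2 - V_1)/1800 + (V_2 - V_3)/20000 = 0
  Node 3: (V_3 - V_2)/20000 + (V_3 - 0)/2.4 = 0
Collecting terms (coefficients in siemens):
  0.01553·V_1 - 0.0005556·V_2 = 0.1463
  0.0006056·V_2 - 0.0005556·V_1 - 0.00005·V_3 = 0
  0.4167·V_3 - 0.00005·V_2 = 0
Solving these 3 simultaneous equations (Gaussian elimination) gives:
  V_1 = 9.744 V, V_2 = 8.939 V, V_3 = 0.001073 V
Power in each resistor, P = (ΔV)²/R:
  P_R1 = (12 - 9.744)²/82 = 0.06207 W
  P_R2 = (9.744 - 0)²/360 = 0.2637 W
  P_R3 = (9.744 - 8.939)²/1800 = 0.0003595 W
  P_R4 = (8.939 - 0.001073)²/20000 = 0.003995 W
  P_R5 = (0.001073 - 0)²/2.4 = 0.0000004794 W
P_total = P_R1 + P_R2 + P_R3 + P_R4 + P_R5 = 0.3302 W

Final answer: 0.3302 W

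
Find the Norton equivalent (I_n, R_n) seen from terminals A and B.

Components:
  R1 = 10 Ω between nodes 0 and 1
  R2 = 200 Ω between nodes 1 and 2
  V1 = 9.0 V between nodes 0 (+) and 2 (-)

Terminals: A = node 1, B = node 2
Find the Thévenin equivalent first; then I_n = V_th/R_th and R_n = R_th.
Step 1 — V_th is the open-circuit voltage V_A - V_B (nothing connected across the terminals).
Nodal analysis, taking node 2 as the 0 V reference.
Source V1 fixes V_0 = 9 V.
KCL at each unknown node (sum of currents leaving = 0; resistances in Ω):
  Node 1: (V_1 - 9)/10 + (V_1 - 0)/200 = 0
Collecting terms: 0.105 × V_1 = 0.9  =>  V_1 = 8.571 V
V_th = V_1 - V_2 = 8.571 - 0 = 8.571 V
Step 2 — R_th: zero the source — replace V1 by a short circuit (node 2 merges into node 0) — and find the resistance seen between A (node 1) and B (node 0).
Reduce the network between node 1 (A) and node 0 (B) by series/parallel combination:
  Rp1 = R1 ‖ R2 (parallel, both between nodes 0 and 1) = 1/(1/10 + 1/200) = 9.524 Ω
R_th = 9.524 Ω
I_n = V_th/R_th = 8.571/9.524 = 0.9 A, and R_n = R_th = 9.524 Ω

Final answer: I_n = 0.9 A, R_n = 9.524 Ω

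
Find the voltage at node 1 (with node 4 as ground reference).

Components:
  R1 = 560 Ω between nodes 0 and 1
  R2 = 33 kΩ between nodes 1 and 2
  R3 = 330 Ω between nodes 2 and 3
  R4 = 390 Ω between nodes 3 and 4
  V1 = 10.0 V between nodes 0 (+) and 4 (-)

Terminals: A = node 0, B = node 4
Nodal analysis, taking node 4 as the 0 V reference.
Source V1 fixes V_0 = 10 V.
KCL at each unknown node (sum of currents leaving = 0; resistances in Ω):
  Node 1: (V_1 - 10)/560 + (V_1 - V_2)/33000 = 0
  Node 2: (V_2 - V_1)/33000 + (V_2 - V_3)/330 = 0
  Node 3: (V_3 - V_2)/330 + (V_3 - 0)/390 = 0
Collecting terms (coefficients in siemens):
  0.001816·V_1 - 0.0000303·V_2 = 0.01786
  0.003061·V_2 - 0.0000303·V_1 - 0.00303·V_3 = 0
  0.005594·V_3 - 0.00303·V_2 = 0
Solving these 3 simultaneous equations (Gaussian elimination) gives:
  V_1 = 9.837 V, V_2 = 0.21 V, V_3 = 0.1138 V
The requested potential is V_1 = 9.837 V.

Final answer: V_1 = 9.837 V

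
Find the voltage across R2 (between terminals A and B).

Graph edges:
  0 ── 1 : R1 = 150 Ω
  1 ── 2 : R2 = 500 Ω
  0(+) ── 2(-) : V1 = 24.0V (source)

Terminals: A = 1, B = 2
R1 and R2 are in series across V1 (node 0 → node 1 → node 2), and the output A–B is taken across R2, so this is a voltage divider.
Series current: I = V1/(R1 + R2) = 24/(150 + 500) = 24/650 = 0.03692 A
V_R2 = I × R2 = V1 × R2/(R1 + R2) = 24 × 500/650 = 18.46 V

Final answer: 18.46 V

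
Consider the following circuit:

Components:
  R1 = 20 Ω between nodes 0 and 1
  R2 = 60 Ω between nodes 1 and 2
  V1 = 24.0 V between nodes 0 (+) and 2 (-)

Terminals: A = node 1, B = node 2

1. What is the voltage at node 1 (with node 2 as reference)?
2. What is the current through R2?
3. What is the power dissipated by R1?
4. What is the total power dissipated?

Nodal analysis, taking node 2 as the 0 V reference.
Source V1 fixes V_0 = 24 V.
KCL at each unknown node (sum of currents leaving = 0; resistances in Ω):
  Node 1: (V_1 - 24)/20 + (V_1 - 0)/60 = 0
Collecting terms: 0.06667 × V_1 = 1.2  =>  V_1 = 18 V
Part 1:
  Read off the nodal solution: V_1 = 18 V
Part 2:
  I_R2 = (V_1 - V_2)/R2 = (18 - 0)/60 = 0.3 A
  Magnitude: I_R2 = 0.3 A
Part 3:
  I_R1 = (V_0 - V_1)/R1 = (24 - 18)/20 = 0.3 A
  P_R1 = I_R1² × R1 = (0.3)² × 20 = 1.8 W
Part 4:
  Power in each resistor, P = (ΔV)²/R:
    P_R1 = (24 - 18)²/20 = 1.8 W
    P_R2 = (18 - 0)²/60 = 5.4 W
  P_total = P_R1 + P_R2 = 7.2 W

Final answers:
1. V_1 = 18 V
2. I_R2 = 0.3 A
3. P_R1 = 1.8 W
4. P_total = 7.2 W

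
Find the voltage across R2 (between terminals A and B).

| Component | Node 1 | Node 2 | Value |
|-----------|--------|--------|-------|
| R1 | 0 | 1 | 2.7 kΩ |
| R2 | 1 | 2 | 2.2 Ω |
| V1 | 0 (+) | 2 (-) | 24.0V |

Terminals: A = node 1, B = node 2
R1 and R2 are in series across V1 (node 0 → node 1 → node 2), and the output A–B is taken across R2, so this is a voltage divider.
Series current: I = V1/(R1 + R2) = 24/(2700 + 2.2) = 24/2702 = 0.008882 A
V_R2 = I × R2 = V1 × R2/(R1 + R2) = 24 × 2.2/2702 = 0.01954 V

Final answer: 0.01954 V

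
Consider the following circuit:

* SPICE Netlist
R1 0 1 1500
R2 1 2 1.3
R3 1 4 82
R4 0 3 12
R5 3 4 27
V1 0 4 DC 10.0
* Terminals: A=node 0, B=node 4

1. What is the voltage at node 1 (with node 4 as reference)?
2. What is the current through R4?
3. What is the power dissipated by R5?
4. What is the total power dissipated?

Nodal analysis, taking node 4 as the 0 V reference.
Source V1 fixes V_0 = 10 V.
KCL at each unknown node (sum of currents leaving = 0; resistances in Ω):
  Node 1: (V_1 - 10)/1500 + (V_1 - V_2)/1.3 + (V_1 - 0)/82 = 0
  Node 2: (V_2 - V_1)/1.3 = 0
  Node 3: (V_3 - 10)/12 + (V_3 - 0)/27 = 0
Collecting terms (coefficients in siemens):
  0.7821·V_1 - 0.7692·V_2 = 0.006667
  0.7692·V_2 - 0.7692·V_1 = 0
  0.1204·V_3 = 0.8333
Solving these 3 simultaneous equations (Gaussian elimination) gives:
  V_1 = 0.5183 V, V_2 = 0.5183 V, V_3 = 6.923 V
Part 1:
  Read off the nodal solution: V_1 = 0.5183 V
Part 2:
  I_R4 = (V_0 - V_3)/R4 = (10 - 6.923)/12 = 0.2564 A
  Magnitude: I_R4 = 0.2564 A
Part 3:
  I_R5 = (V_3 - V_4)/R5 = (6.923 - 0)/27 = 0.2564 A
  P_R5 = I_R5² × R5 = (0.2564)² × 27 = 1.775 W
Part 4:
  Power in each resistor, P = (ΔV)²/R:
    P_R1 = (10 - 0.5183)²/1500 = 0.05993 W
    P_R2 = (0.5183 - 0.5183)²/1.3 = 0 W
    P_R3 = (0.5183 - 0)²/82 = 0.003276 W
    P_R4 = (10 - 6.923)²/12 = 0.789 W
    P_R5 = (6.923 - 0)²/27 = 1.775 W
  P_total = P_R1 + P_R2 + P_R3 + P_R4 + P_R5 = 2.627 W

Final answers:
1. V_1 = 0.5183 V
2. I_R4 = 0.2564 A
3. P_R5 = 1.775 W
4. P_total = 2.627 W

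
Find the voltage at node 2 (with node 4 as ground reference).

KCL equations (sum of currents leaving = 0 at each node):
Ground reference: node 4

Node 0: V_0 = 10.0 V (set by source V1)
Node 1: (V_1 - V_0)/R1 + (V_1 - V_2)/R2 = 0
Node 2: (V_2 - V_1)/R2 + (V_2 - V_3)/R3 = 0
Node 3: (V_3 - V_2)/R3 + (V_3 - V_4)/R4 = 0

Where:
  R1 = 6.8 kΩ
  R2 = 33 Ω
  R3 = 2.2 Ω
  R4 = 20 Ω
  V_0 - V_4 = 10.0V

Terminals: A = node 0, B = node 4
Nodal analysis, taking node 4 as the 0 V reference.
Source V1 fixes V_0 = 10 V.
KCL at each unknown node (sum of currents leaving = 0; resistances in Ω):
  Node 1: (V_1 - 10)/6800 + (V_1 - V_2)/33 = 0
  Node 2: (V_2 - V_1)/33 + (V_2 - V_3)/2.2 = 0
  Node 3: (V_3 - V_2)/2.2 + (V_3 - 0)/20 = 0
Collecting terms (coefficients in siemens):
  0.03045·V_1 - 0.0303·V_2 = 0.001471
  0.4848·V_2 - 0.0303·V_1 - 0.4545·V_3 = 0
  0.5045·V_3 - 0.4545·V_2 = 0
Solving these 3 simultaneous equations (Gaussian elimination) gives:
  V_1 = 0.08052 V, V_2 = 0.03238 V, V_3 = 0.02917 V
The requested potential is V_2 = 0.03238 V.

Final answer: V_2 = 0.03238 V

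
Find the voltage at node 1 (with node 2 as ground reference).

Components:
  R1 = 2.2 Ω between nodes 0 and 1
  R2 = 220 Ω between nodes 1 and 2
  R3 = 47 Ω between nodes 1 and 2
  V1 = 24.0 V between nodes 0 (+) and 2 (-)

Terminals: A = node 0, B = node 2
Nodal analysis, taking node 2 as the 0 V reference.
Source V1 fixes V_0 = 24 V.
KCL at each unknown node (sum of currents leaving = 0; resistances in Ω):
  Node 1: (V_1 - 24)/2.2 + (V_1 - 0)/220 + (V_1 - 0)/47 = 0
Collecting terms: 0.4804 × V_1 = 10.91  =>  V_1 = 22.71 V
The requested potential is V_1 = 22.71 V.

Final answer: V_1 = 22.71 V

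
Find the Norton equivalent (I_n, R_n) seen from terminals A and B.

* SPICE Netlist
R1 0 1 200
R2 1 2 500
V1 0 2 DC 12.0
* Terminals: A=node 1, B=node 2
Find the Thévenin equivalent first; then I_n = V_th/R_th and R_n = R_th.
Step 1 — V_th is the open-circuit voltage V_A - V_B (nothing connected across the terminals).
Nodal analysis, taking node 2 as the 0 V reference.
Source V1 fixes V_0 = 12 V.
KCL at each unknown node (sum of currents leaving = 0; resistances in Ω):
  Node 1: (V_1 - 12)/200 + (V_1 - 0)/500 = 0
Collecting terms: 0.007 × V_1 = 0.06  =>  V_1 = 8.571 V
V_th = V_1 - V_2 = 8.571 - 0 = 8.571 V
Step 2 — R_th: zero the source — replace V1 by a short circuit (node 2 merges into node 0) — and find the resistance seen between A (node 1) and B (node 0).
Reduce the network between node 1 (A) and node 0 (B) by series/parallel combination:
  Rp1 = R1 ‖ R2 (parallel, both between nodes 0 and 1) = 1/(1/200 + 1/500) = 142.9 Ω
R_th = 142.9 Ω
I_n = V_th/R_th = 8.571/142.9 = 0.06 A, and R_n = R_th = 142.9 Ω

Final answer: I_n = 0.06 A, R_n = 142.9 Ω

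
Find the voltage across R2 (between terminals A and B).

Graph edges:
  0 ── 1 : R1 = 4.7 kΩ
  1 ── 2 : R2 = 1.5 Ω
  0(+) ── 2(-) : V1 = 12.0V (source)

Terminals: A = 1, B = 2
R1 and R2 are in series across V1 (node 0 → node 1 → node 2), and the output A–B is taken across R2, so this is a voltage divider.
Series current: I = V1/(R1 + R2) = 12/(4700 + 1.5) = 12/4702 = 0.002552 A
V_R2 = I × R2 = V1 × R2/(R1 + R2) = 12 × 1.5/4702 = 0.003829 V

Final answer: 0.003829 V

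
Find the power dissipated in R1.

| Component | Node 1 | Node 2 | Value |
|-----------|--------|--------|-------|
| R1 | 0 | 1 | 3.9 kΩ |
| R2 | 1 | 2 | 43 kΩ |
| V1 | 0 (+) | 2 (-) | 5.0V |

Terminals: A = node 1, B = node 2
Nodal analysis, taking node 2 as the 0 V reference.
Source V1 fixes V_0 = 5 V.
KCL at each unknown node (sum of currents leaving = 0; resistances in Ω):
  Node 1: (V_1 - 5)/3900 + (V_1 - 0)/43000 = 0
Collecting terms: 0.0002797 × V_1 = 0.001282  =>  V_1 = 4.584 V
I_R1 = (V_0 - V_1)/R1 = (5 - 4.584)/3900 = 0.0001066 A
P_R1 = I_R1² × R1 = (0.0001066)² × 3900 = 0.00004433 W

Final answer: 4.433e-05 W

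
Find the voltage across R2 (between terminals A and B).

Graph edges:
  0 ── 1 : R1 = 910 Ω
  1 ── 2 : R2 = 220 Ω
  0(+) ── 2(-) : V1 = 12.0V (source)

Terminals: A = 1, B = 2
R1 and R2 are in series across V1 (node 0 → node 1 → node 2), and the output A–B is taken across R2, so this is a voltage divider.
Series current: I = V1/(R1 + R2) = 12/(910 + 220) = 12/1130 = 0.01062 A
V_R2 = I × R2 = V1 × R2/(R1 + R2) = 12 × 220/1130 = 2.336 V

Final answer: 2.336 V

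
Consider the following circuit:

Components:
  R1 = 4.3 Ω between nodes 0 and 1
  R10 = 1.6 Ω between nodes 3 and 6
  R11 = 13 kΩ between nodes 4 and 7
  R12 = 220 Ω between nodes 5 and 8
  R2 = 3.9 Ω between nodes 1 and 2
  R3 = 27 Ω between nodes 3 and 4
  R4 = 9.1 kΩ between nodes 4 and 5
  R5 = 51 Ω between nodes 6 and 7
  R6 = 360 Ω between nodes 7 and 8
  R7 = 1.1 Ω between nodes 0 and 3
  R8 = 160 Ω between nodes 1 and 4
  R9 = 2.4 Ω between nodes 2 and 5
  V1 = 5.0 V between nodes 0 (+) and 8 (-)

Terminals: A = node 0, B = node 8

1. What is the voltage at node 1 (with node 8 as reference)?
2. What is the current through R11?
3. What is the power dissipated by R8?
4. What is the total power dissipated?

Nodal analysis, taking node 8 as the 0 V reference.
Source V1 fixes V_0 = 5 V.
KCL at each unknown node (sum of currents leaving = 0; resistances in Ω):
  Node 1: (V_1 - 5)/4.3 + (V_1 - V_2)/3.9 + (V_1 - V_4)/160 = 0
  Node 2: (V_2 - V_1)/3.9 + (V_2 - V_5)/2.4 = 0
  Node 3: (V_3 - V_4)/27 + (V_3 - 5)/1.1 + (V_3 - V_6)/1.6 = 0
  Node 4: (V_4 - V_3)/27 + (V_4 - V_5)/9100 + (V_4 - V_1)/160 + (V_4 - V_7)/13000 = 0
  Node 5: (V_5 - V_4)/9100 + (V_5 - V_2)/2.4 + (V_5 - 0)/220 = 0
  Node 6: (V_6 - V_7)/51 + (V_6 - V_3)/1.6 = 0
  Node 7: (V_7 - V_6)/51 + (V_7 - 0)/360 + (V_7 - V_4)/13000 = 0
Collecting terms (coefficients in siemens):
  0.4952·V_1 - 0.2564·V_2 - 0.00625·V_4 = 1.163
  0.6731·V_2 - 0.2564·V_1 - 0.4167·V_5 = 0
  1.571·V_3 - 0.03704·V_4 - 0.625·V_6 = 4.545
  0.04347·V_4 - 0.00625·V_1 - 0.03704·V_3 - 0.0001099·V_5 - 0.00007692·V_7 = 0
  0.4213·V_5 - 0.4167·V_2 - 0.0001099·V_4 = 0
  0.6446·V_6 - 0.625·V_3 - 0.01961·V_7 = 0
  0.02246·V_7 - 0.00007692·V_4 - 0.01961·V_6 = 0
Solving these 7 simultaneous equations (Gaussian elimination) gives:
  V_1 = 4.909 V, V_2 = 4.824 V, V_3 = 4.986 V, V_4 = 4.973 V
  V_5 = 4.772 V, V_6 = 4.967 V, V_7 = 4.353 V
Part 1:
  Read off the nodal solution: V_1 = 4.909 V
Part 2:
  I_R11 = (V_4 - V_7)/R11 = (4.973 - 4.353)/13000 = 0.00004774 A
  Magnitude: I_R11 = 0.00004774 A
Part 3:
  I_R8 = (V_1 - V_4)/R8 = (4.909 - 4.973)/160 = -0.0004052 A
  P_R8 = I_R8² × R8 = (-0.0004052)² × 160 = 0.00002627 W
Part 4:
  Power in each resistor, P = (ΔV)²/R:
    P_R1 = (5 - 4.909)²/4.3 = 0.001944 W
    P_R2 = (4.909 - 4.824)²/3.9 = 0.001831 W
    P_R3 = (4.986 - 4.973)²/27 = 0.000006094 W
    P_R4 = (4.973 - 4.772)²/9100 = 0.000004455 W
    P_R5 = (4.967 - 4.353)²/51 = 0.007397 W
    P_R6 = (4.353 - 0)²/360 = 0.05263 W
    P_R7 = (5 - 4.986)²/1.1 = 0.0001724 W
    P_R8 = (4.909 - 4.973)²/160 = 0.00002627 W
    P_R9 = (4.824 - 4.772)²/2.4 = 0.001127 W
    P_R10 = (4.986 - 4.967)²/1.6 = 0.0002321 W
    P_R11 = (4.973 - 4.353)²/13000 = 0.00002963 W
    P_R12 = (4.772 - 0)²/220 = 0.1035 W
  P_total = P_R1 + P_R2 + P_R3 + P_R4 + P_R5 + P_R6 + P_R7 + P_R8 + P_R9 + P_R10 + P_R11 + P_R12 = 0.1689 W

Final answers:
1. V_1 = 4.909 V
2. I_R11 = 4.774e-05 A
3. P_R8 = 2.627e-05 W
4. P_total = 0.1689 W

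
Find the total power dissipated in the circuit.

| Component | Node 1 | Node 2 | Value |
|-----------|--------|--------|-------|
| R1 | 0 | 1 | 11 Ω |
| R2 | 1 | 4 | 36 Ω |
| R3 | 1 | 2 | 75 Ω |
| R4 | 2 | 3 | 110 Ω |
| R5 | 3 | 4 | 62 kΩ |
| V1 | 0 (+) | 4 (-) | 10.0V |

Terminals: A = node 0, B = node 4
Nodal analysis, taking node 4 as the 0 V reference.
Source V1 fixes V_0 = 10 V.
KCL at each unknown node (sum of currents leaving = 0; resistances in Ω):
  Node 1: (V_1 - 10)/11 + (V_1 - 0)/36 + (V_1 - V_2)/75 = 0
  Node 2: (V_2 - V_1)/75 + (V_2 - V_3)/110 = 0
  Node 3: (V_3 - V_2)/110 + (V_3 - 0)/62000 = 0
Collecting terms (coefficients in siemens):
  0.132·V_1 - 0.01333·V_2 = 0.9091
  0.02242·V_2 - 0.01333·V_1 - 0.009091·V_3 = 0
  0.009107·V_3 - 0.009091·V_2 = 0
Solving these 3 simultaneous equations (Gaussian elimination) gives:
  V_1 = 7.659 V, V_2 = 7.649 V, V_3 = 7.636 V
Power in each resistor, P = (ΔV)²/R:
  P_R1 = (10 - 7.659)²/11 = 0.4984 W
  P_R2 = (7.659 - 0)²/36 = 1.629 W
  P_R3 = (7.659 - 7.649)²/75 = 0.000001138 W
  P_R4 = (7.649 - 7.636)²/110 = 0.000001668 W
  P_R5 = (7.636 - 0)²/62000 = 0.0009404 W
P_total = P_R1 + P_R2 + P_R3 + P_R4 + P_R5 = 2.129 W

Final answer: 2.129 W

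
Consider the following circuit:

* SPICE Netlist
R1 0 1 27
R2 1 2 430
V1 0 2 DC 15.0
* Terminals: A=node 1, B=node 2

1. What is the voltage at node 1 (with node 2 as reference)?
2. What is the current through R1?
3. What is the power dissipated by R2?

Nodal analysis, taking node 2 as the 0 V reference.
Source V1 fixes V_0 = 15 V.
KCL at each unknown node (sum of currents leaving = 0; resistances in Ω):
  Node 1: (V_1 - 15)/27 + (V_1 - 0)/430 = 0
Collecting terms: 0.03936 × V_1 = 0.5556  =>  V_1 = 14.11 V
Part 1:
  Read off the nodal solution: V_1 = 14.11 V
Part 2:
  I_R1 = (V_0 - V_1)/R1 = (15 - 14.11)/27 = 0.03282 A
  Magnitude: I_R1 = 0.03282 A
Part 3:
  I_R2 = (V_1 - V_2)/R2 = (14.11 - 0)/430 = 0.03282 A
  P_R2 = I_R2² × R2 = (0.03282)² × 430 = 0.4633 W

Final answers:
1. V_1 = 14.11 V
2. I_R1 = 0.03282 A
3. P_R2 = 0.4633 W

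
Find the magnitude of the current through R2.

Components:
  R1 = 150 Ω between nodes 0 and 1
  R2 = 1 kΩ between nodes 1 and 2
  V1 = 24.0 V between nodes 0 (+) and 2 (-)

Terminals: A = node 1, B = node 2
Nodal analysis, taking node 2 as the 0 V reference.
Source V1 fixes V_0 = 24 V.
KCL at each unknown node (sum of currents leaving = 0; resistances in Ω):
  Node 1: (V_1 - 24)/150 + (V_1 - 0)/1000 = 0
Collecting terms: 0.007667 × V_1 = 0.16  =>  V_1 = 20.87 V
I_R2 = (V_1 - V_2)/R2 = (20.87 - 0)/1000 = 0.02087 A
|I_R2| = 0.02087 A

Final answer: |I_R2| = 0.02087 A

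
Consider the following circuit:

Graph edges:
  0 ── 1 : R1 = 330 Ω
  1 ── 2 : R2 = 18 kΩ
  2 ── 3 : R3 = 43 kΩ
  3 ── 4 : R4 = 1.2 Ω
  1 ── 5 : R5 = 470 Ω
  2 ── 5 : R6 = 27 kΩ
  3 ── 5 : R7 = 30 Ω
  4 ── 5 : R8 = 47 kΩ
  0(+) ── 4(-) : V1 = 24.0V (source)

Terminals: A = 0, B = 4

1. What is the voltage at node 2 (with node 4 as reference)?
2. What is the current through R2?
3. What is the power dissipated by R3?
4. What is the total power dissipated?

Nodal analysis, taking node 4 as the 0 V reference.
Source V1 fixes V_0 = 24 V.
KCL at each unknown node (sum of currents leaving = 0; resistances in Ω):
  Node 1: (V_1 - 24)/330 + (V_1 - V_2)/18000 + (V_1 - V_5)/470 = 0
  Node 2: (V_2 - V_1)/18000 + (V_2 - V_3)/43000 + (V_2 - V_5)/27000 = 0
  Node 3: (V_3 - V_2)/43000 + (V_3 - 0)/1.2 + (V_3 - V_5)/30 = 0
  Node 5: (V_5 - V_1)/470 + (V_5 - V_2)/27000 + (V_5 - V_3)/30 + (V_5 - 0)/47000 = 0
Collecting terms (coefficients in siemens):
  0.005214·V_1 - 0.00005556·V_2 - 0.002128·V_5 = 0.07273
  0.0001158·V_2 - 0.00005556·V_1 - 0.00002326·V_3 - 0.00003704·V_5 = 0
  0.8667·V_3 - 0.00002326·V_2 - 0.03333·V_5 = 0
  0.03552·V_5 - 0.002128·V_1 - 0.00003704·V_2 - 0.03333·V_3 = 0
Solving these 4 simultaneous equations (Gaussian elimination) gives:
  V_1 = 14.39 V, V_2 = 7.199 V, V_3 = 0.03491 V, V_5 = 0.9025 V
Part 1:
  Read off the nodal solution: V_2 = 7.199 V
Part 2:
  I_R2 = (V_1 - V_2)/R2 = (14.39 - 7.199)/18000 = 0.0003998 A
  Magnitude: I_R2 = 0.0003998 A
Part 3:
  I_R3 = (V_2 - V_3)/R3 = (7.199 - 0.03491)/43000 = 0.0001666 A
  P_R3 = I_R3² × R3 = (0.0001666)² × 43000 = 0.001193 W
Part 4:
  Power in each resistor, P = (ΔV)²/R:
    P_R1 = (24 - 14.39)²/330 = 0.2796 W
    P_R2 = (14.39 - 7.199)²/18000 = 0.002877 W
    P_R3 = (7.199 - 0.03491)²/43000 = 0.001193 W
    P_R4 = (0.03491 - 0)²/1.2 = 0.001015 W
    P_R5 = (14.39 - 0.9025)²/470 = 0.3873 W
    P_R6 = (7.199 - 0.9025)²/27000 = 0.001468 W
    P_R7 = (0.03491 - 0.9025)²/30 = 0.02509 W
    P_R8 = (0 - 0.9025)²/47000 = 0.00001733 W
  P_total = P_R1 + P_R2 + P_R3 + P_R4 + P_R5 + P_R6 + P_R7 + P_R8 = 0.6986 W

Final answers:
1. V_2 = 7.199 V
2. I_R2 = 0.0003998 A
3. P_R3 = 0.001193 W
4. P_total = 0.6986 W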